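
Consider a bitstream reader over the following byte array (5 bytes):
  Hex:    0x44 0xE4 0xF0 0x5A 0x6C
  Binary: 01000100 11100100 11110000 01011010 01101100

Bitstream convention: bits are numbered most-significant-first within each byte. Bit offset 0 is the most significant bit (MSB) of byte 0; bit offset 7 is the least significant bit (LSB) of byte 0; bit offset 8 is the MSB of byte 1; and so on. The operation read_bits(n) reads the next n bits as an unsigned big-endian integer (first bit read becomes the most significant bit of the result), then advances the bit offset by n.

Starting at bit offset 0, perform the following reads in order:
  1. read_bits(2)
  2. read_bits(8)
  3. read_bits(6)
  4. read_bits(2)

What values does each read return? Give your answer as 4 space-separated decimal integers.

Read 1: bits[0:2] width=2 -> value=1 (bin 01); offset now 2 = byte 0 bit 2; 38 bits remain
Read 2: bits[2:10] width=8 -> value=19 (bin 00010011); offset now 10 = byte 1 bit 2; 30 bits remain
Read 3: bits[10:16] width=6 -> value=36 (bin 100100); offset now 16 = byte 2 bit 0; 24 bits remain
Read 4: bits[16:18] width=2 -> value=3 (bin 11); offset now 18 = byte 2 bit 2; 22 bits remain

Answer: 1 19 36 3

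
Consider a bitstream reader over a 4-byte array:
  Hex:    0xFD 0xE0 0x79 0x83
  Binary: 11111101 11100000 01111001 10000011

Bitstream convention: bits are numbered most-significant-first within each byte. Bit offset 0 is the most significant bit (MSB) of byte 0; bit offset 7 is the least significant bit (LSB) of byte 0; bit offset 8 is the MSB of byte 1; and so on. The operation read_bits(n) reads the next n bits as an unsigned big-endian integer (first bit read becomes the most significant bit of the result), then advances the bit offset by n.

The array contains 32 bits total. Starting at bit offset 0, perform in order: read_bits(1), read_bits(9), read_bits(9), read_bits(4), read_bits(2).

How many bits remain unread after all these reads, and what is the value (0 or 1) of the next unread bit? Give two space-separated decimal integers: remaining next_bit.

Read 1: bits[0:1] width=1 -> value=1 (bin 1); offset now 1 = byte 0 bit 1; 31 bits remain
Read 2: bits[1:10] width=9 -> value=503 (bin 111110111); offset now 10 = byte 1 bit 2; 22 bits remain
Read 3: bits[10:19] width=9 -> value=259 (bin 100000011); offset now 19 = byte 2 bit 3; 13 bits remain
Read 4: bits[19:23] width=4 -> value=12 (bin 1100); offset now 23 = byte 2 bit 7; 9 bits remain
Read 5: bits[23:25] width=2 -> value=3 (bin 11); offset now 25 = byte 3 bit 1; 7 bits remain

Answer: 7 0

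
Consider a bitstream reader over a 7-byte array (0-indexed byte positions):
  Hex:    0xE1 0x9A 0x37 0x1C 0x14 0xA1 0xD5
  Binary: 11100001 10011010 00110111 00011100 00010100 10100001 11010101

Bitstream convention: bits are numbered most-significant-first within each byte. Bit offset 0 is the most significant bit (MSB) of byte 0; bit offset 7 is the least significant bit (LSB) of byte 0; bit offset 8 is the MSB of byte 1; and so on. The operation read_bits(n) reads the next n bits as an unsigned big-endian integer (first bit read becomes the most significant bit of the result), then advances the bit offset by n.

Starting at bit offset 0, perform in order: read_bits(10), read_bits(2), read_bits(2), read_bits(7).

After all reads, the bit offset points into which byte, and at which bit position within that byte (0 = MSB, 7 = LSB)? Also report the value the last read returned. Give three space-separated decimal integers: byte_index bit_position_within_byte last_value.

Read 1: bits[0:10] width=10 -> value=902 (bin 1110000110); offset now 10 = byte 1 bit 2; 46 bits remain
Read 2: bits[10:12] width=2 -> value=1 (bin 01); offset now 12 = byte 1 bit 4; 44 bits remain
Read 3: bits[12:14] width=2 -> value=2 (bin 10); offset now 14 = byte 1 bit 6; 42 bits remain
Read 4: bits[14:21] width=7 -> value=70 (bin 1000110); offset now 21 = byte 2 bit 5; 35 bits remain

Answer: 2 5 70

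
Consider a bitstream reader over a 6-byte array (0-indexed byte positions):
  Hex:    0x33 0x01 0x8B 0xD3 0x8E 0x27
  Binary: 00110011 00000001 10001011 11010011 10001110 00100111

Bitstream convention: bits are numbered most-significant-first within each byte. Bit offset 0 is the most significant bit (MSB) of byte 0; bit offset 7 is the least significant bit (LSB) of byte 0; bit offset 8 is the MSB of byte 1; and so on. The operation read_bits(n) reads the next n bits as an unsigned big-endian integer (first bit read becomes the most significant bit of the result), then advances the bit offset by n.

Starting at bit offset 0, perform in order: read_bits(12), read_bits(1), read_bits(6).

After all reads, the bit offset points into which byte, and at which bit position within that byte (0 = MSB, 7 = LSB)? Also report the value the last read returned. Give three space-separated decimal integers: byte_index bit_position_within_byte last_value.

Read 1: bits[0:12] width=12 -> value=816 (bin 001100110000); offset now 12 = byte 1 bit 4; 36 bits remain
Read 2: bits[12:13] width=1 -> value=0 (bin 0); offset now 13 = byte 1 bit 5; 35 bits remain
Read 3: bits[13:19] width=6 -> value=12 (bin 001100); offset now 19 = byte 2 bit 3; 29 bits remain

Answer: 2 3 12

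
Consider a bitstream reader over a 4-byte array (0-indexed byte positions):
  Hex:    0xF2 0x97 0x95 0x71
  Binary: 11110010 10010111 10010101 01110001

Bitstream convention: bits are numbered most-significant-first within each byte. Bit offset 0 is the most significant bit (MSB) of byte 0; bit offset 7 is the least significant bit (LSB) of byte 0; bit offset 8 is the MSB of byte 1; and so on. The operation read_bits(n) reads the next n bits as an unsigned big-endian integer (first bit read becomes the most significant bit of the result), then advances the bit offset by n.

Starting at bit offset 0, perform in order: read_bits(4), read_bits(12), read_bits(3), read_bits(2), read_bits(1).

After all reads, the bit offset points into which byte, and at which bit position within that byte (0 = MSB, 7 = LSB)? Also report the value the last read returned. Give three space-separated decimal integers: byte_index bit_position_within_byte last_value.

Read 1: bits[0:4] width=4 -> value=15 (bin 1111); offset now 4 = byte 0 bit 4; 28 bits remain
Read 2: bits[4:16] width=12 -> value=663 (bin 001010010111); offset now 16 = byte 2 bit 0; 16 bits remain
Read 3: bits[16:19] width=3 -> value=4 (bin 100); offset now 19 = byte 2 bit 3; 13 bits remain
Read 4: bits[19:21] width=2 -> value=2 (bin 10); offset now 21 = byte 2 bit 5; 11 bits remain
Read 5: bits[21:22] width=1 -> value=1 (bin 1); offset now 22 = byte 2 bit 6; 10 bits remain

Answer: 2 6 1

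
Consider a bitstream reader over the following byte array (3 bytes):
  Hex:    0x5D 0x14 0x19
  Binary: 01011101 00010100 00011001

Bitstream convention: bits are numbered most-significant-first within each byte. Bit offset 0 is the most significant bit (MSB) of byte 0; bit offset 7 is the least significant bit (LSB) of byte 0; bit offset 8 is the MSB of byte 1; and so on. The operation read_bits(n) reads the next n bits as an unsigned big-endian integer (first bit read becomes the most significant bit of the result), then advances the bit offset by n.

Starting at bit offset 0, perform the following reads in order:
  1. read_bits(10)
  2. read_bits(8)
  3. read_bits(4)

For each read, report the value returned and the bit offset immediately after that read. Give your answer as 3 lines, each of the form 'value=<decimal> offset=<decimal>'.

Read 1: bits[0:10] width=10 -> value=372 (bin 0101110100); offset now 10 = byte 1 bit 2; 14 bits remain
Read 2: bits[10:18] width=8 -> value=80 (bin 01010000); offset now 18 = byte 2 bit 2; 6 bits remain
Read 3: bits[18:22] width=4 -> value=6 (bin 0110); offset now 22 = byte 2 bit 6; 2 bits remain

Answer: value=372 offset=10
value=80 offset=18
value=6 offset=22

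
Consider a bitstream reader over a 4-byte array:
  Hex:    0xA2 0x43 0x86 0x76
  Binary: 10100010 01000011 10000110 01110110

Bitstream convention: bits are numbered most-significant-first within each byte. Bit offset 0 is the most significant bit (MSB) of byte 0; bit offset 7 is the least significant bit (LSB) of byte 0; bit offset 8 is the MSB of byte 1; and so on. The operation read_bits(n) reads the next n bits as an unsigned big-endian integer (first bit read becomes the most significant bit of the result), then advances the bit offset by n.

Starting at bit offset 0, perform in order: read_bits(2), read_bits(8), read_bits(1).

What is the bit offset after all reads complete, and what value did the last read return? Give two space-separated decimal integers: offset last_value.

Answer: 11 0

Derivation:
Read 1: bits[0:2] width=2 -> value=2 (bin 10); offset now 2 = byte 0 bit 2; 30 bits remain
Read 2: bits[2:10] width=8 -> value=137 (bin 10001001); offset now 10 = byte 1 bit 2; 22 bits remain
Read 3: bits[10:11] width=1 -> value=0 (bin 0); offset now 11 = byte 1 bit 3; 21 bits remain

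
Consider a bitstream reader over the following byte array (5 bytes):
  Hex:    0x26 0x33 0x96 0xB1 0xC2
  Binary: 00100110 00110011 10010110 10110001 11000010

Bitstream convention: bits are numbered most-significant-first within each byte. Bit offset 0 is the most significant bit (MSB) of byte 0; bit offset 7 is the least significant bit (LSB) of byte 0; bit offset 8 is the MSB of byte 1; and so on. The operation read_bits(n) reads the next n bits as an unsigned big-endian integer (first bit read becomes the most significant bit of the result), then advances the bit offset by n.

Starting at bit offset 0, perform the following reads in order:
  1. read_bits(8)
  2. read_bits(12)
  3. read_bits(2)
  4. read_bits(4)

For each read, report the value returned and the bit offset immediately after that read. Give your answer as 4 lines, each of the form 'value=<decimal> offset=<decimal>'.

Answer: value=38 offset=8
value=825 offset=20
value=1 offset=22
value=10 offset=26

Derivation:
Read 1: bits[0:8] width=8 -> value=38 (bin 00100110); offset now 8 = byte 1 bit 0; 32 bits remain
Read 2: bits[8:20] width=12 -> value=825 (bin 001100111001); offset now 20 = byte 2 bit 4; 20 bits remain
Read 3: bits[20:22] width=2 -> value=1 (bin 01); offset now 22 = byte 2 bit 6; 18 bits remain
Read 4: bits[22:26] width=4 -> value=10 (bin 1010); offset now 26 = byte 3 bit 2; 14 bits remain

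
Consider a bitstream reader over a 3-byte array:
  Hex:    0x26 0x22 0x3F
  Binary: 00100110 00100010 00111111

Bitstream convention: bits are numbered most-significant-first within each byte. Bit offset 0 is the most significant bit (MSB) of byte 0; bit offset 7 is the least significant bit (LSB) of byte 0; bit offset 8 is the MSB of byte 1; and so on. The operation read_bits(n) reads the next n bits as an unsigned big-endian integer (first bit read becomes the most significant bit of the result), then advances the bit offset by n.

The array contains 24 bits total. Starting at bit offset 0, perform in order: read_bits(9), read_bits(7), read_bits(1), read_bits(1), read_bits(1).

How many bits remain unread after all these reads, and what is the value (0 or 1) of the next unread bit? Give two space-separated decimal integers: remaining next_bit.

Read 1: bits[0:9] width=9 -> value=76 (bin 001001100); offset now 9 = byte 1 bit 1; 15 bits remain
Read 2: bits[9:16] width=7 -> value=34 (bin 0100010); offset now 16 = byte 2 bit 0; 8 bits remain
Read 3: bits[16:17] width=1 -> value=0 (bin 0); offset now 17 = byte 2 bit 1; 7 bits remain
Read 4: bits[17:18] width=1 -> value=0 (bin 0); offset now 18 = byte 2 bit 2; 6 bits remain
Read 5: bits[18:19] width=1 -> value=1 (bin 1); offset now 19 = byte 2 bit 3; 5 bits remain

Answer: 5 1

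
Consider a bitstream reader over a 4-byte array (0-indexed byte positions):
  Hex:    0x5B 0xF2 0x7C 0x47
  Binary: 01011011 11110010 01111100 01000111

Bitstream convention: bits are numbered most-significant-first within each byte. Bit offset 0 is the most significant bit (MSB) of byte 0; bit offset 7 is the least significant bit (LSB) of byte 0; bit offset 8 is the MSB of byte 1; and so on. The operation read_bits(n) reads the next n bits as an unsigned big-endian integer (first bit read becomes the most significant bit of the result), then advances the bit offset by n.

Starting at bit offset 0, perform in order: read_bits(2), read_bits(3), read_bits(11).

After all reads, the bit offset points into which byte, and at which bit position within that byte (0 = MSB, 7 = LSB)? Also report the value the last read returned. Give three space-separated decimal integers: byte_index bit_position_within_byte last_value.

Read 1: bits[0:2] width=2 -> value=1 (bin 01); offset now 2 = byte 0 bit 2; 30 bits remain
Read 2: bits[2:5] width=3 -> value=3 (bin 011); offset now 5 = byte 0 bit 5; 27 bits remain
Read 3: bits[5:16] width=11 -> value=1010 (bin 01111110010); offset now 16 = byte 2 bit 0; 16 bits remain

Answer: 2 0 1010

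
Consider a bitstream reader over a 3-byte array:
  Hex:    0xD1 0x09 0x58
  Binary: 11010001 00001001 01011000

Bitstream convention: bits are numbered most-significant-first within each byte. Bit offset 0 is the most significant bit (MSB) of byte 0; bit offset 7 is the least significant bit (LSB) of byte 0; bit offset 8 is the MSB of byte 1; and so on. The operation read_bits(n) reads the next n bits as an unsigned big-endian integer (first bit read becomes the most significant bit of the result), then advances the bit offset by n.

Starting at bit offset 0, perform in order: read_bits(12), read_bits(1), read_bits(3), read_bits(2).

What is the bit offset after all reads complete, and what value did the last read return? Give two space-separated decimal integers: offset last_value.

Read 1: bits[0:12] width=12 -> value=3344 (bin 110100010000); offset now 12 = byte 1 bit 4; 12 bits remain
Read 2: bits[12:13] width=1 -> value=1 (bin 1); offset now 13 = byte 1 bit 5; 11 bits remain
Read 3: bits[13:16] width=3 -> value=1 (bin 001); offset now 16 = byte 2 bit 0; 8 bits remain
Read 4: bits[16:18] width=2 -> value=1 (bin 01); offset now 18 = byte 2 bit 2; 6 bits remain

Answer: 18 1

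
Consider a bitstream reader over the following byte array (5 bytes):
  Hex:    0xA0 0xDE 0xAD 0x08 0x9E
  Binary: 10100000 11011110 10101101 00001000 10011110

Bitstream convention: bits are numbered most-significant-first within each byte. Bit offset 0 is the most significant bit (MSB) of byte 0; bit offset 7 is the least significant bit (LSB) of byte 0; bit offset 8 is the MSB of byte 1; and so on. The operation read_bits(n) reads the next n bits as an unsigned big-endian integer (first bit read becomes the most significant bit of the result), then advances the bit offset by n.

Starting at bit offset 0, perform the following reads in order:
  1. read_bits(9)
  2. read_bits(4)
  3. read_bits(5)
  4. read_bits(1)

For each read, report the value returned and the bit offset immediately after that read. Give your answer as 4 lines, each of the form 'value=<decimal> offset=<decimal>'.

Answer: value=321 offset=9
value=11 offset=13
value=26 offset=18
value=1 offset=19

Derivation:
Read 1: bits[0:9] width=9 -> value=321 (bin 101000001); offset now 9 = byte 1 bit 1; 31 bits remain
Read 2: bits[9:13] width=4 -> value=11 (bin 1011); offset now 13 = byte 1 bit 5; 27 bits remain
Read 3: bits[13:18] width=5 -> value=26 (bin 11010); offset now 18 = byte 2 bit 2; 22 bits remain
Read 4: bits[18:19] width=1 -> value=1 (bin 1); offset now 19 = byte 2 bit 3; 21 bits remain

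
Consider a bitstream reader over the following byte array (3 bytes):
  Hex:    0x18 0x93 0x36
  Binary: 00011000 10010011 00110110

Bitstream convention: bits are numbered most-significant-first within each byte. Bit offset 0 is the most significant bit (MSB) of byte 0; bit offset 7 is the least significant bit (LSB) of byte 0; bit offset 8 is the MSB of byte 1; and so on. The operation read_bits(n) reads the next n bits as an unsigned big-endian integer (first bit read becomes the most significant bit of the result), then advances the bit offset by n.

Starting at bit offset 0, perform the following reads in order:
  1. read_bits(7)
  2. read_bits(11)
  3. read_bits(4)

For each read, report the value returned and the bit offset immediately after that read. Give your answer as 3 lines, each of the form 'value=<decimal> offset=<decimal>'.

Answer: value=12 offset=7
value=588 offset=18
value=13 offset=22

Derivation:
Read 1: bits[0:7] width=7 -> value=12 (bin 0001100); offset now 7 = byte 0 bit 7; 17 bits remain
Read 2: bits[7:18] width=11 -> value=588 (bin 01001001100); offset now 18 = byte 2 bit 2; 6 bits remain
Read 3: bits[18:22] width=4 -> value=13 (bin 1101); offset now 22 = byte 2 bit 6; 2 bits remain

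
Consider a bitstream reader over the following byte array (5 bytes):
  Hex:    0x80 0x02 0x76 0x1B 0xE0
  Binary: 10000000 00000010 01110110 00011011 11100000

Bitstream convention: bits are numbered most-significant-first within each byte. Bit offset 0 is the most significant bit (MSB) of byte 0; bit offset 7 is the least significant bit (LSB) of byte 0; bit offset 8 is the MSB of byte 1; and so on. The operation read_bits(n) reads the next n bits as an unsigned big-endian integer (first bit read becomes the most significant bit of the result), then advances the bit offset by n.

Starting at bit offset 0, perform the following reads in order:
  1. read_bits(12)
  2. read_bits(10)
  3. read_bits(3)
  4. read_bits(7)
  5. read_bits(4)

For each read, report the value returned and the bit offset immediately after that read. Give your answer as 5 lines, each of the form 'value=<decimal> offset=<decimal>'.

Answer: value=2048 offset=12
value=157 offset=22
value=4 offset=25
value=27 offset=32
value=14 offset=36

Derivation:
Read 1: bits[0:12] width=12 -> value=2048 (bin 100000000000); offset now 12 = byte 1 bit 4; 28 bits remain
Read 2: bits[12:22] width=10 -> value=157 (bin 0010011101); offset now 22 = byte 2 bit 6; 18 bits remain
Read 3: bits[22:25] width=3 -> value=4 (bin 100); offset now 25 = byte 3 bit 1; 15 bits remain
Read 4: bits[25:32] width=7 -> value=27 (bin 0011011); offset now 32 = byte 4 bit 0; 8 bits remain
Read 5: bits[32:36] width=4 -> value=14 (bin 1110); offset now 36 = byte 4 bit 4; 4 bits remain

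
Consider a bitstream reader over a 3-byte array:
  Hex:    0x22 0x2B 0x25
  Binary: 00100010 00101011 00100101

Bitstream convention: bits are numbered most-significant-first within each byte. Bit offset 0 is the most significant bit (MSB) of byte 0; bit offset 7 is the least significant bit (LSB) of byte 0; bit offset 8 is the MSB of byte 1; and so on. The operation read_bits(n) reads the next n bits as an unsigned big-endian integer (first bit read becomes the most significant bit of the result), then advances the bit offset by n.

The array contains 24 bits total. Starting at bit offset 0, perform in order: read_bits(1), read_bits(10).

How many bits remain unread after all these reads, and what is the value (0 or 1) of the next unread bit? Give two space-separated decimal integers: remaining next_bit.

Answer: 13 0

Derivation:
Read 1: bits[0:1] width=1 -> value=0 (bin 0); offset now 1 = byte 0 bit 1; 23 bits remain
Read 2: bits[1:11] width=10 -> value=273 (bin 0100010001); offset now 11 = byte 1 bit 3; 13 bits remain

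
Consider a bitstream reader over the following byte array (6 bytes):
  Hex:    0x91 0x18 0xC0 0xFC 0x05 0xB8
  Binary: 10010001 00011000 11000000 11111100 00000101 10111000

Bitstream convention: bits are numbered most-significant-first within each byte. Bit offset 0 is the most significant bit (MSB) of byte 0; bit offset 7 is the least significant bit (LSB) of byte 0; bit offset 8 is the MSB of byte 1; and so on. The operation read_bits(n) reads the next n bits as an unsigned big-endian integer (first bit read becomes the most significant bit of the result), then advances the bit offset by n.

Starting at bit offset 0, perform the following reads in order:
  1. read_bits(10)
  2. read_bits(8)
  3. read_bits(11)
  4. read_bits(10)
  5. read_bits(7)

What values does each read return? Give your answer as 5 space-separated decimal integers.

Read 1: bits[0:10] width=10 -> value=580 (bin 1001000100); offset now 10 = byte 1 bit 2; 38 bits remain
Read 2: bits[10:18] width=8 -> value=99 (bin 01100011); offset now 18 = byte 2 bit 2; 30 bits remain
Read 3: bits[18:29] width=11 -> value=31 (bin 00000011111); offset now 29 = byte 3 bit 5; 19 bits remain
Read 4: bits[29:39] width=10 -> value=514 (bin 1000000010); offset now 39 = byte 4 bit 7; 9 bits remain
Read 5: bits[39:46] width=7 -> value=110 (bin 1101110); offset now 46 = byte 5 bit 6; 2 bits remain

Answer: 580 99 31 514 110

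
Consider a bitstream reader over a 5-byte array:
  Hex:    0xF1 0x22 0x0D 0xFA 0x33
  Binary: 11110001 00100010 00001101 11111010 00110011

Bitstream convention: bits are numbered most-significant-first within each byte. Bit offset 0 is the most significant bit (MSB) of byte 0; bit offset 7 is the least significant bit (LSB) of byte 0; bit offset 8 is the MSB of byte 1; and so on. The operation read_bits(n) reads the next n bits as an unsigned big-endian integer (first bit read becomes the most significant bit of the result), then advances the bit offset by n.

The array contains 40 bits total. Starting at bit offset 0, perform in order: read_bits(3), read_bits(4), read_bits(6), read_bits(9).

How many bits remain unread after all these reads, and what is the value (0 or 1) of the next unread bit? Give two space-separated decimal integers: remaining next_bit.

Answer: 18 0

Derivation:
Read 1: bits[0:3] width=3 -> value=7 (bin 111); offset now 3 = byte 0 bit 3; 37 bits remain
Read 2: bits[3:7] width=4 -> value=8 (bin 1000); offset now 7 = byte 0 bit 7; 33 bits remain
Read 3: bits[7:13] width=6 -> value=36 (bin 100100); offset now 13 = byte 1 bit 5; 27 bits remain
Read 4: bits[13:22] width=9 -> value=131 (bin 010000011); offset now 22 = byte 2 bit 6; 18 bits remain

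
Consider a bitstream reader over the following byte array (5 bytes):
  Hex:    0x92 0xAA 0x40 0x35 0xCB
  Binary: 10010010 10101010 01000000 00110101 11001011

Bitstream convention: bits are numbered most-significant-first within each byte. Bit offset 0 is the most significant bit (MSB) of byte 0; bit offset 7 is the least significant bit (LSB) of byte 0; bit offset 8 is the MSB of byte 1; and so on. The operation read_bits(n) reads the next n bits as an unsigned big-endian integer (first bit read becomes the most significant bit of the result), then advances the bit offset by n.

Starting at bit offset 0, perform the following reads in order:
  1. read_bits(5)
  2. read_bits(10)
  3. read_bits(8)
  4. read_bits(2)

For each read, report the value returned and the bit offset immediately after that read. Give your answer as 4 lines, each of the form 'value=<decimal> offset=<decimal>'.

Answer: value=18 offset=5
value=341 offset=15
value=32 offset=23
value=0 offset=25

Derivation:
Read 1: bits[0:5] width=5 -> value=18 (bin 10010); offset now 5 = byte 0 bit 5; 35 bits remain
Read 2: bits[5:15] width=10 -> value=341 (bin 0101010101); offset now 15 = byte 1 bit 7; 25 bits remain
Read 3: bits[15:23] width=8 -> value=32 (bin 00100000); offset now 23 = byte 2 bit 7; 17 bits remain
Read 4: bits[23:25] width=2 -> value=0 (bin 00); offset now 25 = byte 3 bit 1; 15 bits remain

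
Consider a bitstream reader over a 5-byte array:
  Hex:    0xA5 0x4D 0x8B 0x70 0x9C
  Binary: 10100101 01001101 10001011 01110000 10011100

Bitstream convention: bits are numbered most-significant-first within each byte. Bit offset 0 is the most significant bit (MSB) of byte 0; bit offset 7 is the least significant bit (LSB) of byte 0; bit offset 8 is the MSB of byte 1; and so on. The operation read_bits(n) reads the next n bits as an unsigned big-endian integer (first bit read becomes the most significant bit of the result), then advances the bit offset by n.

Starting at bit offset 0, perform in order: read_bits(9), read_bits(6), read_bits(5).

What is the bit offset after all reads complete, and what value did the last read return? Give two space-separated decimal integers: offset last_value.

Read 1: bits[0:9] width=9 -> value=330 (bin 101001010); offset now 9 = byte 1 bit 1; 31 bits remain
Read 2: bits[9:15] width=6 -> value=38 (bin 100110); offset now 15 = byte 1 bit 7; 25 bits remain
Read 3: bits[15:20] width=5 -> value=24 (bin 11000); offset now 20 = byte 2 bit 4; 20 bits remain

Answer: 20 24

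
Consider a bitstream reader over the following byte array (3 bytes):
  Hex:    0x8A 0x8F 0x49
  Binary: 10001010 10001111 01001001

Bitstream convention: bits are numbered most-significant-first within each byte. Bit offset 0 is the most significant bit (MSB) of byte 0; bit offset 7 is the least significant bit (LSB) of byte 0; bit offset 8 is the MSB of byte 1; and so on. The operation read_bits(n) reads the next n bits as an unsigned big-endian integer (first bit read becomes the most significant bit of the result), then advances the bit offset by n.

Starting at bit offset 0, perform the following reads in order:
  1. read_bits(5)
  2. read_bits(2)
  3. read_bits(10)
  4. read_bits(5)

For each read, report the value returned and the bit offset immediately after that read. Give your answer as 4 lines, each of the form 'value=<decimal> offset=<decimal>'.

Read 1: bits[0:5] width=5 -> value=17 (bin 10001); offset now 5 = byte 0 bit 5; 19 bits remain
Read 2: bits[5:7] width=2 -> value=1 (bin 01); offset now 7 = byte 0 bit 7; 17 bits remain
Read 3: bits[7:17] width=10 -> value=286 (bin 0100011110); offset now 17 = byte 2 bit 1; 7 bits remain
Read 4: bits[17:22] width=5 -> value=18 (bin 10010); offset now 22 = byte 2 bit 6; 2 bits remain

Answer: value=17 offset=5
value=1 offset=7
value=286 offset=17
value=18 offset=22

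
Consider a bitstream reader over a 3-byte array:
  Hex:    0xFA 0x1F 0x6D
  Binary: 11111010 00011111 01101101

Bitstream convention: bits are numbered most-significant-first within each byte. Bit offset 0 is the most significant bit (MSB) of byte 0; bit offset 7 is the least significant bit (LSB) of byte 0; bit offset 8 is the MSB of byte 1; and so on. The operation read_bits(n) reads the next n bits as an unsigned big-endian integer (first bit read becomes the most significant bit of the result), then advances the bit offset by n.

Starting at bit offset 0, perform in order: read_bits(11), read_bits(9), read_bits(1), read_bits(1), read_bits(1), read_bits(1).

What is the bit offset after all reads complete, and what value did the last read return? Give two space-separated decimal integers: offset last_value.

Read 1: bits[0:11] width=11 -> value=2000 (bin 11111010000); offset now 11 = byte 1 bit 3; 13 bits remain
Read 2: bits[11:20] width=9 -> value=502 (bin 111110110); offset now 20 = byte 2 bit 4; 4 bits remain
Read 3: bits[20:21] width=1 -> value=1 (bin 1); offset now 21 = byte 2 bit 5; 3 bits remain
Read 4: bits[21:22] width=1 -> value=1 (bin 1); offset now 22 = byte 2 bit 6; 2 bits remain
Read 5: bits[22:23] width=1 -> value=0 (bin 0); offset now 23 = byte 2 bit 7; 1 bits remain
Read 6: bits[23:24] width=1 -> value=1 (bin 1); offset now 24 = byte 3 bit 0; 0 bits remain

Answer: 24 1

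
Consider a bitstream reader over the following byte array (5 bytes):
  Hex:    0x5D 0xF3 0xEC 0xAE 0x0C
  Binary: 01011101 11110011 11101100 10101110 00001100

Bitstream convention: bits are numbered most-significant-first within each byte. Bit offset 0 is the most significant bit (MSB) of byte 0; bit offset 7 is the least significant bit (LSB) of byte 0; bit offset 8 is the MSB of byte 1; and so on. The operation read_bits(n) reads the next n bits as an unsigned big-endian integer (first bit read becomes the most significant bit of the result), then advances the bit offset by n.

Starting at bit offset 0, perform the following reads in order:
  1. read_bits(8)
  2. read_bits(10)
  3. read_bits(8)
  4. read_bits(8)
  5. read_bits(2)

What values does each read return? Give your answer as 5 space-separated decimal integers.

Read 1: bits[0:8] width=8 -> value=93 (bin 01011101); offset now 8 = byte 1 bit 0; 32 bits remain
Read 2: bits[8:18] width=10 -> value=975 (bin 1111001111); offset now 18 = byte 2 bit 2; 22 bits remain
Read 3: bits[18:26] width=8 -> value=178 (bin 10110010); offset now 26 = byte 3 bit 2; 14 bits remain
Read 4: bits[26:34] width=8 -> value=184 (bin 10111000); offset now 34 = byte 4 bit 2; 6 bits remain
Read 5: bits[34:36] width=2 -> value=0 (bin 00); offset now 36 = byte 4 bit 4; 4 bits remain

Answer: 93 975 178 184 0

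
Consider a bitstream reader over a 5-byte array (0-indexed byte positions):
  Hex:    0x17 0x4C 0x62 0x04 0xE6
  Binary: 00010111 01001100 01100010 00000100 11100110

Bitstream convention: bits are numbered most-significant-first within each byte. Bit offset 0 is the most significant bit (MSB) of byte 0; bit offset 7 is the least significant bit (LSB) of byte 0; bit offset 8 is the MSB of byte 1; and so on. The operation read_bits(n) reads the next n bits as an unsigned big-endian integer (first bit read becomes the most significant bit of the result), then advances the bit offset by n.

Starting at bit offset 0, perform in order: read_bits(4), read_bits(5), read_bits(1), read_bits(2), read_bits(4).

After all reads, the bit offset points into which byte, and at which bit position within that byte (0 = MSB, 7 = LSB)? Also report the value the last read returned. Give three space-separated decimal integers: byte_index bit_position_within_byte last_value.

Read 1: bits[0:4] width=4 -> value=1 (bin 0001); offset now 4 = byte 0 bit 4; 36 bits remain
Read 2: bits[4:9] width=5 -> value=14 (bin 01110); offset now 9 = byte 1 bit 1; 31 bits remain
Read 3: bits[9:10] width=1 -> value=1 (bin 1); offset now 10 = byte 1 bit 2; 30 bits remain
Read 4: bits[10:12] width=2 -> value=0 (bin 00); offset now 12 = byte 1 bit 4; 28 bits remain
Read 5: bits[12:16] width=4 -> value=12 (bin 1100); offset now 16 = byte 2 bit 0; 24 bits remain

Answer: 2 0 12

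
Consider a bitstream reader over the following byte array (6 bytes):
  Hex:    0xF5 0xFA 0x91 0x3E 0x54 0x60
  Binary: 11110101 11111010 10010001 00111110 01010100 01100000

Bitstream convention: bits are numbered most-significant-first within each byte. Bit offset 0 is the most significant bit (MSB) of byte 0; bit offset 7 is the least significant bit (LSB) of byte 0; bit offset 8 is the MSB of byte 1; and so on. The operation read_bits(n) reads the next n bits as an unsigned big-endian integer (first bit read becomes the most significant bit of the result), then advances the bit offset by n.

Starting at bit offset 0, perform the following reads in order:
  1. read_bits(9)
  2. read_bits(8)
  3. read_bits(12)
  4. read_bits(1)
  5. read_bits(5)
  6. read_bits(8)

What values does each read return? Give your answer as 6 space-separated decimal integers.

Answer: 491 245 551 1 18 163

Derivation:
Read 1: bits[0:9] width=9 -> value=491 (bin 111101011); offset now 9 = byte 1 bit 1; 39 bits remain
Read 2: bits[9:17] width=8 -> value=245 (bin 11110101); offset now 17 = byte 2 bit 1; 31 bits remain
Read 3: bits[17:29] width=12 -> value=551 (bin 001000100111); offset now 29 = byte 3 bit 5; 19 bits remain
Read 4: bits[29:30] width=1 -> value=1 (bin 1); offset now 30 = byte 3 bit 6; 18 bits remain
Read 5: bits[30:35] width=5 -> value=18 (bin 10010); offset now 35 = byte 4 bit 3; 13 bits remain
Read 6: bits[35:43] width=8 -> value=163 (bin 10100011); offset now 43 = byte 5 bit 3; 5 bits remain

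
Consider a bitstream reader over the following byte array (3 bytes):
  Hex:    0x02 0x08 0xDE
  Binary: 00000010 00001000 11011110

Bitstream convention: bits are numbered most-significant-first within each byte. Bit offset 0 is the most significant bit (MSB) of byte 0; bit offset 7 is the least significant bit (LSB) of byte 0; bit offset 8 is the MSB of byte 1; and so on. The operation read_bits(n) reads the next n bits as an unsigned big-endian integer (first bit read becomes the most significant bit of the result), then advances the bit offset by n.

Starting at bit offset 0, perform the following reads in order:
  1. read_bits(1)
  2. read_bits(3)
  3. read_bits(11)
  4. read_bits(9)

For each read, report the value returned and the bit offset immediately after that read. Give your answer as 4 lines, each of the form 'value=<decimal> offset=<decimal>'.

Read 1: bits[0:1] width=1 -> value=0 (bin 0); offset now 1 = byte 0 bit 1; 23 bits remain
Read 2: bits[1:4] width=3 -> value=0 (bin 000); offset now 4 = byte 0 bit 4; 20 bits remain
Read 3: bits[4:15] width=11 -> value=260 (bin 00100000100); offset now 15 = byte 1 bit 7; 9 bits remain
Read 4: bits[15:24] width=9 -> value=222 (bin 011011110); offset now 24 = byte 3 bit 0; 0 bits remain

Answer: value=0 offset=1
value=0 offset=4
value=260 offset=15
value=222 offset=24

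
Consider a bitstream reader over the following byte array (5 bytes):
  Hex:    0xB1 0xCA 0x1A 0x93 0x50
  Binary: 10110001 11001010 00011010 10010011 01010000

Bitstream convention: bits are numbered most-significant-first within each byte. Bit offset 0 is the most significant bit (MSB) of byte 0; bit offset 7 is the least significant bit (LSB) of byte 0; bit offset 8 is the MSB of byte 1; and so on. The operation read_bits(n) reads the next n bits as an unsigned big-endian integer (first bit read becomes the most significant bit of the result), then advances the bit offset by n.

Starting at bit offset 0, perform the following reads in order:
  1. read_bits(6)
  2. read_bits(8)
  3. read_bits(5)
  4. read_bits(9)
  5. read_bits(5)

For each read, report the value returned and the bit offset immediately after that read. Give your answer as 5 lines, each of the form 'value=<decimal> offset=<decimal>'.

Read 1: bits[0:6] width=6 -> value=44 (bin 101100); offset now 6 = byte 0 bit 6; 34 bits remain
Read 2: bits[6:14] width=8 -> value=114 (bin 01110010); offset now 14 = byte 1 bit 6; 26 bits remain
Read 3: bits[14:19] width=5 -> value=16 (bin 10000); offset now 19 = byte 2 bit 3; 21 bits remain
Read 4: bits[19:28] width=9 -> value=425 (bin 110101001); offset now 28 = byte 3 bit 4; 12 bits remain
Read 5: bits[28:33] width=5 -> value=6 (bin 00110); offset now 33 = byte 4 bit 1; 7 bits remain

Answer: value=44 offset=6
value=114 offset=14
value=16 offset=19
value=425 offset=28
value=6 offset=33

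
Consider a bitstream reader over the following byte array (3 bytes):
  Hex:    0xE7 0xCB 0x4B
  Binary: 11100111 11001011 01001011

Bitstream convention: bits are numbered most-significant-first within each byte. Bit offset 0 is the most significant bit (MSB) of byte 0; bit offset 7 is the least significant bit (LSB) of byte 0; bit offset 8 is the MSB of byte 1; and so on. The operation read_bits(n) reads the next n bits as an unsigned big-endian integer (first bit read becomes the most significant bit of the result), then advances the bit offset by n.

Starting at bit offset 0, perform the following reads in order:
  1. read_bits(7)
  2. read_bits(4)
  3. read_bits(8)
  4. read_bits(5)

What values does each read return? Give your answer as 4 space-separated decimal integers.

Read 1: bits[0:7] width=7 -> value=115 (bin 1110011); offset now 7 = byte 0 bit 7; 17 bits remain
Read 2: bits[7:11] width=4 -> value=14 (bin 1110); offset now 11 = byte 1 bit 3; 13 bits remain
Read 3: bits[11:19] width=8 -> value=90 (bin 01011010); offset now 19 = byte 2 bit 3; 5 bits remain
Read 4: bits[19:24] width=5 -> value=11 (bin 01011); offset now 24 = byte 3 bit 0; 0 bits remain

Answer: 115 14 90 11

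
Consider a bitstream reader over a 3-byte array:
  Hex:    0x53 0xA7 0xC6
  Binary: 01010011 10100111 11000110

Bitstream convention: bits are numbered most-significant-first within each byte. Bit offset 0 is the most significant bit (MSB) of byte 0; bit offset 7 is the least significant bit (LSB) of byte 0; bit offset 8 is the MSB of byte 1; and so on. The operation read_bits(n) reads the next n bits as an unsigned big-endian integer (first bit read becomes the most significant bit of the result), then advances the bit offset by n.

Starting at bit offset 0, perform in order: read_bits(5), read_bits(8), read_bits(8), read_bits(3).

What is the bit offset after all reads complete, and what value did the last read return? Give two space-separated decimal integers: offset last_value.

Answer: 24 6

Derivation:
Read 1: bits[0:5] width=5 -> value=10 (bin 01010); offset now 5 = byte 0 bit 5; 19 bits remain
Read 2: bits[5:13] width=8 -> value=116 (bin 01110100); offset now 13 = byte 1 bit 5; 11 bits remain
Read 3: bits[13:21] width=8 -> value=248 (bin 11111000); offset now 21 = byte 2 bit 5; 3 bits remain
Read 4: bits[21:24] width=3 -> value=6 (bin 110); offset now 24 = byte 3 bit 0; 0 bits remain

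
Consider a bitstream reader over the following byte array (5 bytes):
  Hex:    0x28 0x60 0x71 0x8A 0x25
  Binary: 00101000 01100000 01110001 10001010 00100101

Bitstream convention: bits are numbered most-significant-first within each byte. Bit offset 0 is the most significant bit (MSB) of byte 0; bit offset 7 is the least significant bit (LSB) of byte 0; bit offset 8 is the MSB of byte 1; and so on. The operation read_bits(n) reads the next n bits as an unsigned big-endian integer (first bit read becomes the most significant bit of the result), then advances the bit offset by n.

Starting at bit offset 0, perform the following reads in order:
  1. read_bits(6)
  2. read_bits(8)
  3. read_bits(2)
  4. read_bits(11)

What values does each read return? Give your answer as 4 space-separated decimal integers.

Answer: 10 24 0 908

Derivation:
Read 1: bits[0:6] width=6 -> value=10 (bin 001010); offset now 6 = byte 0 bit 6; 34 bits remain
Read 2: bits[6:14] width=8 -> value=24 (bin 00011000); offset now 14 = byte 1 bit 6; 26 bits remain
Read 3: bits[14:16] width=2 -> value=0 (bin 00); offset now 16 = byte 2 bit 0; 24 bits remain
Read 4: bits[16:27] width=11 -> value=908 (bin 01110001100); offset now 27 = byte 3 bit 3; 13 bits remain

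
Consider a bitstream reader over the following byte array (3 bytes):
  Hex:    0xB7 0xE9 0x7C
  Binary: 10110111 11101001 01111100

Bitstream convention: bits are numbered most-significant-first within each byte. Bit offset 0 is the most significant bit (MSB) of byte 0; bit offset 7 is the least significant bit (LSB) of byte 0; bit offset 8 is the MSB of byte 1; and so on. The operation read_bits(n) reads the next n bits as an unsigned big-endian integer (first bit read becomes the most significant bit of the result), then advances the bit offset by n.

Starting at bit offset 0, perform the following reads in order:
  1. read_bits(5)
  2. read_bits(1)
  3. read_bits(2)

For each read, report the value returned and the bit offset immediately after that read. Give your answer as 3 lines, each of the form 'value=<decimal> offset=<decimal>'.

Read 1: bits[0:5] width=5 -> value=22 (bin 10110); offset now 5 = byte 0 bit 5; 19 bits remain
Read 2: bits[5:6] width=1 -> value=1 (bin 1); offset now 6 = byte 0 bit 6; 18 bits remain
Read 3: bits[6:8] width=2 -> value=3 (bin 11); offset now 8 = byte 1 bit 0; 16 bits remain

Answer: value=22 offset=5
value=1 offset=6
value=3 offset=8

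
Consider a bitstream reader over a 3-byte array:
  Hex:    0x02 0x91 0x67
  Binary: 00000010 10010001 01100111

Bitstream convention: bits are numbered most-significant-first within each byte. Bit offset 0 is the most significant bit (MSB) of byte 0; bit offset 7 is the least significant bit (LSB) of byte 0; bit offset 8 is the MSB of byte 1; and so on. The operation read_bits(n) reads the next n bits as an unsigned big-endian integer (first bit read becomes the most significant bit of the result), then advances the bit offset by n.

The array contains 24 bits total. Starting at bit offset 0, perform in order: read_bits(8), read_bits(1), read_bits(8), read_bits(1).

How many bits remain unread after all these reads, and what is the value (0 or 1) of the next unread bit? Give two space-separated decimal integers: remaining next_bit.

Read 1: bits[0:8] width=8 -> value=2 (bin 00000010); offset now 8 = byte 1 bit 0; 16 bits remain
Read 2: bits[8:9] width=1 -> value=1 (bin 1); offset now 9 = byte 1 bit 1; 15 bits remain
Read 3: bits[9:17] width=8 -> value=34 (bin 00100010); offset now 17 = byte 2 bit 1; 7 bits remain
Read 4: bits[17:18] width=1 -> value=1 (bin 1); offset now 18 = byte 2 bit 2; 6 bits remain

Answer: 6 1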